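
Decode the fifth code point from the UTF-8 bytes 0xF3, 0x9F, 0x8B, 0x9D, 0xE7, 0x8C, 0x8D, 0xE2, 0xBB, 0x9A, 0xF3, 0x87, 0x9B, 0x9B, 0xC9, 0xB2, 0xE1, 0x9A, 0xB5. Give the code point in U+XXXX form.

Offset 0: leading byte 0xF3 = 11110011 → 4-byte char #1 = F3 9F 8B 9D.
Offset 4: leading byte 0xE7 = 11100111 → 3-byte char #2 = E7 8C 8D.
Offset 7: leading byte 0xE2 = 11100010 → 3-byte char #3 = E2 BB 9A.
Offset 10: leading byte 0xF3 = 11110011 → 4-byte char #4 = F3 87 9B 9B.
Offset 14: leading byte 0xC9 = 11001001 → 2-byte char #5 = C9 B2.
Leading byte 0xC9 = 11001001 matches 110xxxxx → 2-byte sequence.
Byte 1: 0xC9 = 11001001, payload 01001 (5 bits).
Byte 2: 0xB2 = 10110010 (10xxxxxx ✓), payload 110010.
Concatenate: 01001110010 = 0x272 (11 bits → U+0272).

U+0272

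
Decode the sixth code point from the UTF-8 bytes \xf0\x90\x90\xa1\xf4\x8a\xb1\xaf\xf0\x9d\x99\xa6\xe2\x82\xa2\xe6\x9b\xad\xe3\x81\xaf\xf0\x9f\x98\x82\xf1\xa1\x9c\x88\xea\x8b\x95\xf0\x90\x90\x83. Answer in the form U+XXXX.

U+306F

Offset 0: leading byte 0xF0 = 11110000 → 4-byte char #1 = F0 90 90 A1.
Offset 4: leading byte 0xF4 = 11110100 → 4-byte char #2 = F4 8A B1 AF.
Offset 8: leading byte 0xF0 = 11110000 → 4-byte char #3 = F0 9D 99 A6.
Offset 12: leading byte 0xE2 = 11100010 → 3-byte char #4 = E2 82 A2.
Offset 15: leading byte 0xE6 = 11100110 → 3-byte char #5 = E6 9B AD.
Offset 18: leading byte 0xE3 = 11100011 → 3-byte char #6 = E3 81 AF.
Leading byte 0xE3 = 11100011 matches 1110xxxx → 3-byte sequence.
Byte 1: 0xE3 = 11100011, payload 0011 (4 bits).
Byte 2: 0x81 = 10000001 (10xxxxxx ✓), payload 000001.
Byte 3: 0xAF = 10101111 (10xxxxxx ✓), payload 101111.
Concatenate: 0011000001101111 = 0x306F (16 bits → U+306F).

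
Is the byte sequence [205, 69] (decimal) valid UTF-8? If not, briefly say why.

invalid (non-continuation byte where continuation expected)

Leading byte 0xCD = 11001101 → 2-byte form.
Byte 2 is 0x45 = 01000101, which is not 10xxxxxx — expected a continuation byte.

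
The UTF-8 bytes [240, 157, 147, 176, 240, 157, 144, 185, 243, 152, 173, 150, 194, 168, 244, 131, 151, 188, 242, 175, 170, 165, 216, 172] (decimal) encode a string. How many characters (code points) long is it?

Byte at offset 0: 0xF0 = 11110000 → 4-byte char (#1). Advance 4.
Byte at offset 4: 0xF0 = 11110000 → 4-byte char (#2). Advance 4.
Byte at offset 8: 0xF3 = 11110011 → 4-byte char (#3). Advance 4.
Byte at offset 12: 0xC2 = 11000010 → 2-byte char (#4). Advance 2.
Byte at offset 14: 0xF4 = 11110100 → 4-byte char (#5). Advance 4.
Byte at offset 18: 0xF2 = 11110010 → 4-byte char (#6). Advance 4.
Byte at offset 22: 0xD8 = 11011000 → 2-byte char (#7). Advance 2.
Reached end at offset 24 after 7 code points.

7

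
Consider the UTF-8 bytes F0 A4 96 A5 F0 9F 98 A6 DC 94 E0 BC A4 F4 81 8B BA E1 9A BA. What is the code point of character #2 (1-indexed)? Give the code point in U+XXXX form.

Offset 0: leading byte 0xF0 = 11110000 → 4-byte char #1 = F0 A4 96 A5.
Offset 4: leading byte 0xF0 = 11110000 → 4-byte char #2 = F0 9F 98 A6.
Leading byte 0xF0 = 11110000 matches 11110xxx → 4-byte sequence.
Byte 1: 0xF0 = 11110000, payload 000 (3 bits).
Byte 2: 0x9F = 10011111 (10xxxxxx ✓), payload 011111.
Byte 3: 0x98 = 10011000 (10xxxxxx ✓), payload 011000.
Byte 4: 0xA6 = 10100110 (10xxxxxx ✓), payload 100110.
Concatenate: 000011111011000100110 = 0x1F626 (21 bits → U+1F626).

U+1F626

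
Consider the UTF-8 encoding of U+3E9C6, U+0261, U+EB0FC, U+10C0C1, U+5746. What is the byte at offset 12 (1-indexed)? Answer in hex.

0x8C

1-indexed offset 12 is 0-indexed offset 11.
U+3E9C6 → 4-byte form F0 BE A7 86 at offsets 0–3.
U+0261 → 2-byte form C9 A1 at offsets 4–5.
U+EB0FC → 4-byte form F3 AB 83 BC at offsets 6–9.
U+10C0C1 → 4-byte form F4 8C 83 81 at offsets 10–13.
Offset 11 falls in char 4's range; it's byte 2 of F4 8C 83 81 = 0x8C.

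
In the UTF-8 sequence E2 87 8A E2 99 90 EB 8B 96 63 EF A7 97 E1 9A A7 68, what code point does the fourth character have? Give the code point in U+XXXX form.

Offset 0: leading byte 0xE2 = 11100010 → 3-byte char #1 = E2 87 8A.
Offset 3: leading byte 0xE2 = 11100010 → 3-byte char #2 = E2 99 90.
Offset 6: leading byte 0xEB = 11101011 → 3-byte char #3 = EB 8B 96.
Offset 9: leading byte 0x63 = 01100011 → 1-byte char #4 = 63.
Leading byte 0x63 = 01100011 matches 0xxxxxxx → 1-byte sequence.
Byte 1: 0x63 = 01100011, payload 1100011 (7 bits).
Concatenate: 1100011 = 0x63 (7 bits → U+0063).

U+0063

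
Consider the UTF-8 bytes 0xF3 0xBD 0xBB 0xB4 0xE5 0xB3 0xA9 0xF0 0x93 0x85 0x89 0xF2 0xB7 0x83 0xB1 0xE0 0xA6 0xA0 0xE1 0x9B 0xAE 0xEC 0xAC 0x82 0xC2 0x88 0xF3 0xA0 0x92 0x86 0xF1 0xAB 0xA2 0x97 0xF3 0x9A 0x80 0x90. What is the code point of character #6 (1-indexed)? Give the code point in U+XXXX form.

Offset 0: leading byte 0xF3 = 11110011 → 4-byte char #1 = F3 BD BB B4.
Offset 4: leading byte 0xE5 = 11100101 → 3-byte char #2 = E5 B3 A9.
Offset 7: leading byte 0xF0 = 11110000 → 4-byte char #3 = F0 93 85 89.
Offset 11: leading byte 0xF2 = 11110010 → 4-byte char #4 = F2 B7 83 B1.
Offset 15: leading byte 0xE0 = 11100000 → 3-byte char #5 = E0 A6 A0.
Offset 18: leading byte 0xE1 = 11100001 → 3-byte char #6 = E1 9B AE.
Leading byte 0xE1 = 11100001 matches 1110xxxx → 3-byte sequence.
Byte 1: 0xE1 = 11100001, payload 0001 (4 bits).
Byte 2: 0x9B = 10011011 (10xxxxxx ✓), payload 011011.
Byte 3: 0xAE = 10101110 (10xxxxxx ✓), payload 101110.
Concatenate: 0001011011101110 = 0x16EE (16 bits → U+16EE).

U+16EE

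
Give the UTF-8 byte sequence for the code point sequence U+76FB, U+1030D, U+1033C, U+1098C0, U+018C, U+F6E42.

E7 9B BB F0 90 8C 8D F0 90 8C BC F4 89 A3 80 C6 8C F3 B6 B9 82

U+76FB: 3-byte form → E7 9B BB.
U+1030D: 4-byte form → F0 90 8C 8D.
U+1033C: 4-byte form → F0 90 8C BC.
U+1098C0: 4-byte form → F4 89 A3 80.
U+018C: 2-byte form → C6 8C.
U+F6E42: 4-byte form → F3 B6 B9 82.
Concatenated (21 bytes): E7 9B BB F0 90 8C 8D F0 90 8C BC F4 89 A3 80 C6 8C F3 B6 B9 82.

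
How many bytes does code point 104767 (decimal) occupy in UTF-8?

U+1993F = 0x1993F. UTF-8 uses 1 byte below 0x80, 2 below 0x800, 3 below 0x10000, 4 up to 0x10FFFF. 0x1993F is in U+10000–U+10FFFF → 4 bytes.

4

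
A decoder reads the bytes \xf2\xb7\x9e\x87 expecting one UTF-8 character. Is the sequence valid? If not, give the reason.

Leading byte 0xF2 = 11110010 → 4-byte form.
Continuation bytes 0xB7=10110111, 0x9E=10011110, 0x87=10000111 all match 10xxxxxx.
Decoded value 0xB7787 is ≥ 0x10000 (shortest form) and not a surrogate.

valid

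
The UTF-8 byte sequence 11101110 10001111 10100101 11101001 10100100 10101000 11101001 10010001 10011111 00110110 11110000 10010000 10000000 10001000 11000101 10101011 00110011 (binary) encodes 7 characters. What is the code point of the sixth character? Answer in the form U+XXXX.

Offset 0: leading byte 0xEE = 11101110 → 3-byte char #1 = EE 8F A5.
Offset 3: leading byte 0xE9 = 11101001 → 3-byte char #2 = E9 A4 A8.
Offset 6: leading byte 0xE9 = 11101001 → 3-byte char #3 = E9 91 9F.
Offset 9: leading byte 0x36 = 00110110 → 1-byte char #4 = 36.
Offset 10: leading byte 0xF0 = 11110000 → 4-byte char #5 = F0 90 80 88.
Offset 14: leading byte 0xC5 = 11000101 → 2-byte char #6 = C5 AB.
Leading byte 0xC5 = 11000101 matches 110xxxxx → 2-byte sequence.
Byte 1: 0xC5 = 11000101, payload 00101 (5 bits).
Byte 2: 0xAB = 10101011 (10xxxxxx ✓), payload 101011.
Concatenate: 00101101011 = 0x16B (11 bits → U+016B).

U+016B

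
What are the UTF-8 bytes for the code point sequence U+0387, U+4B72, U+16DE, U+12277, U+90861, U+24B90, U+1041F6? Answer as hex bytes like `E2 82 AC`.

U+0387: 2-byte form → CE 87.
U+4B72: 3-byte form → E4 AD B2.
U+16DE: 3-byte form → E1 9B 9E.
U+12277: 4-byte form → F0 92 89 B7.
U+90861: 4-byte form → F2 90 A1 A1.
U+24B90: 4-byte form → F0 A4 AE 90.
U+1041F6: 4-byte form → F4 84 87 B6.
Concatenated (24 bytes): CE 87 E4 AD B2 E1 9B 9E F0 92 89 B7 F2 90 A1 A1 F0 A4 AE 90 F4 84 87 B6.

CE 87 E4 AD B2 E1 9B 9E F0 92 89 B7 F2 90 A1 A1 F0 A4 AE 90 F4 84 87 B6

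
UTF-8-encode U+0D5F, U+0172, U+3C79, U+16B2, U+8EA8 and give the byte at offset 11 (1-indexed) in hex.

1-indexed offset 11 is 0-indexed offset 10.
U+0D5F → 3-byte form E0 B5 9F at offsets 0–2.
U+0172 → 2-byte form C5 B2 at offsets 3–4.
U+3C79 → 3-byte form E3 B1 B9 at offsets 5–7.
U+16B2 → 3-byte form E1 9A B2 at offsets 8–10.
Offset 10 falls in char 4's range; it's byte 3 of E1 9A B2 = 0xB2.

0xB2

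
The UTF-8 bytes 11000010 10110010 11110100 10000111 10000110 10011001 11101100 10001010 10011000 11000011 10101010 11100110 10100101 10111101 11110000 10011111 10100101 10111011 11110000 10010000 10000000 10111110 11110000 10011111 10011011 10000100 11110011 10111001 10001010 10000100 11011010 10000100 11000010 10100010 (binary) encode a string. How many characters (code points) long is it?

Byte at offset 0: 0xC2 = 11000010 → 2-byte char (#1). Advance 2.
Byte at offset 2: 0xF4 = 11110100 → 4-byte char (#2). Advance 4.
Byte at offset 6: 0xEC = 11101100 → 3-byte char (#3). Advance 3.
Byte at offset 9: 0xC3 = 11000011 → 2-byte char (#4). Advance 2.
Byte at offset 11: 0xE6 = 11100110 → 3-byte char (#5). Advance 3.
Byte at offset 14: 0xF0 = 11110000 → 4-byte char (#6). Advance 4.
Byte at offset 18: 0xF0 = 11110000 → 4-byte char (#7). Advance 4.
Byte at offset 22: 0xF0 = 11110000 → 4-byte char (#8). Advance 4.
Byte at offset 26: 0xF3 = 11110011 → 4-byte char (#9). Advance 4.
Byte at offset 30: 0xDA = 11011010 → 2-byte char (#10). Advance 2.
Byte at offset 32: 0xC2 = 11000010 → 2-byte char (#11). Advance 2.
Reached end at offset 34 after 11 code points.

11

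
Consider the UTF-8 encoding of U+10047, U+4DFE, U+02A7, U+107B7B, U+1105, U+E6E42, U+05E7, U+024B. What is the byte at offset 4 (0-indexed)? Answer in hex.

U+10047 → 4-byte form F0 90 81 87 at offsets 0–3.
U+4DFE → 3-byte form E4 B7 BE at offsets 4–6.
Offset 4 falls in char 2's range; it's byte 1 of E4 B7 BE = 0xE4.

0xE4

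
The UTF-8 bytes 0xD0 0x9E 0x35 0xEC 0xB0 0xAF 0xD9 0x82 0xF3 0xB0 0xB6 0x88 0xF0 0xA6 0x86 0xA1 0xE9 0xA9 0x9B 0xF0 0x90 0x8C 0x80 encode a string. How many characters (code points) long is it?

8

Byte at offset 0: 0xD0 = 11010000 → 2-byte char (#1). Advance 2.
Byte at offset 2: 0x35 = 00110101 → 1-byte char (#2). Advance 1.
Byte at offset 3: 0xEC = 11101100 → 3-byte char (#3). Advance 3.
Byte at offset 6: 0xD9 = 11011001 → 2-byte char (#4). Advance 2.
Byte at offset 8: 0xF3 = 11110011 → 4-byte char (#5). Advance 4.
Byte at offset 12: 0xF0 = 11110000 → 4-byte char (#6). Advance 4.
Byte at offset 16: 0xE9 = 11101001 → 3-byte char (#7). Advance 3.
Byte at offset 19: 0xF0 = 11110000 → 4-byte char (#8). Advance 4.
Reached end at offset 23 after 8 code points.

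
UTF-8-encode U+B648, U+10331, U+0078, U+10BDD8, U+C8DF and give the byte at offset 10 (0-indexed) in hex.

U+B648 → 3-byte form EB 99 88 at offsets 0–2.
U+10331 → 4-byte form F0 90 8C B1 at offsets 3–6.
U+0078 → 1-byte form 78 at offsets 7–7.
U+10BDD8 → 4-byte form F4 8B B7 98 at offsets 8–11.
Offset 10 falls in char 4's range; it's byte 3 of F4 8B B7 98 = 0xB7.

0xB7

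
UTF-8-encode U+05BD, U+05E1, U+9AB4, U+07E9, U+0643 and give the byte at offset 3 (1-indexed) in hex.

0xD7

1-indexed offset 3 is 0-indexed offset 2.
U+05BD → 2-byte form D6 BD at offsets 0–1.
U+05E1 → 2-byte form D7 A1 at offsets 2–3.
Offset 2 falls in char 2's range; it's byte 1 of D7 A1 = 0xD7.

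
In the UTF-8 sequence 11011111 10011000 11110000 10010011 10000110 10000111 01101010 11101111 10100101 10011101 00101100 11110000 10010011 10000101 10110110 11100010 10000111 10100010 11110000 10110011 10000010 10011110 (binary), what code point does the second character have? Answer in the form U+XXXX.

U+13187

Offset 0: leading byte 0xDF = 11011111 → 2-byte char #1 = DF 98.
Offset 2: leading byte 0xF0 = 11110000 → 4-byte char #2 = F0 93 86 87.
Leading byte 0xF0 = 11110000 matches 11110xxx → 4-byte sequence.
Byte 1: 0xF0 = 11110000, payload 000 (3 bits).
Byte 2: 0x93 = 10010011 (10xxxxxx ✓), payload 010011.
Byte 3: 0x86 = 10000110 (10xxxxxx ✓), payload 000110.
Byte 4: 0x87 = 10000111 (10xxxxxx ✓), payload 000111.
Concatenate: 000010011000110000111 = 0x13187 (21 bits → U+13187).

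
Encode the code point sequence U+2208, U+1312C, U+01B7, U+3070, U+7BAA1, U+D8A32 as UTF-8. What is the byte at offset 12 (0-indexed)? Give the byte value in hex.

0xF1

U+2208 → 3-byte form E2 88 88 at offsets 0–2.
U+1312C → 4-byte form F0 93 84 AC at offsets 3–6.
U+01B7 → 2-byte form C6 B7 at offsets 7–8.
U+3070 → 3-byte form E3 81 B0 at offsets 9–11.
U+7BAA1 → 4-byte form F1 BB AA A1 at offsets 12–15.
Offset 12 falls in char 5's range; it's byte 1 of F1 BB AA A1 = 0xF1.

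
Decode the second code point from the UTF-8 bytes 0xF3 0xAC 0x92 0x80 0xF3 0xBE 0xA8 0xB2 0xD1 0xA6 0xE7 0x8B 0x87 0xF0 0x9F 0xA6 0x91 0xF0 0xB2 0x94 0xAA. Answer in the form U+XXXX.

Offset 0: leading byte 0xF3 = 11110011 → 4-byte char #1 = F3 AC 92 80.
Offset 4: leading byte 0xF3 = 11110011 → 4-byte char #2 = F3 BE A8 B2.
Leading byte 0xF3 = 11110011 matches 11110xxx → 4-byte sequence.
Byte 1: 0xF3 = 11110011, payload 011 (3 bits).
Byte 2: 0xBE = 10111110 (10xxxxxx ✓), payload 111110.
Byte 3: 0xA8 = 10101000 (10xxxxxx ✓), payload 101000.
Byte 4: 0xB2 = 10110010 (10xxxxxx ✓), payload 110010.
Concatenate: 011111110101000110010 = 0xFEA32 (21 bits → U+FEA32).

U+FEA32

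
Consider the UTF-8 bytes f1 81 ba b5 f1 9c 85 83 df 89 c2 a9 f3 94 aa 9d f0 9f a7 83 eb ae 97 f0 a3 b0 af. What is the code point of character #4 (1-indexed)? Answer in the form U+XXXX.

U+00A9

Offset 0: leading byte 0xF1 = 11110001 → 4-byte char #1 = F1 81 BA B5.
Offset 4: leading byte 0xF1 = 11110001 → 4-byte char #2 = F1 9C 85 83.
Offset 8: leading byte 0xDF = 11011111 → 2-byte char #3 = DF 89.
Offset 10: leading byte 0xC2 = 11000010 → 2-byte char #4 = C2 A9.
Leading byte 0xC2 = 11000010 matches 110xxxxx → 2-byte sequence.
Byte 1: 0xC2 = 11000010, payload 00010 (5 bits).
Byte 2: 0xA9 = 10101001 (10xxxxxx ✓), payload 101001.
Concatenate: 00010101001 = 0xA9 (11 bits → U+00A9).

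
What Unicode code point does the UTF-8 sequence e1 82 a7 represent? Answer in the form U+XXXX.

U+10A7

Leading byte 0xE1 = 11100001 matches 1110xxxx → 3-byte sequence.
Byte 1: 0xE1 = 11100001, payload 0001 (4 bits).
Byte 2: 0x82 = 10000010 (10xxxxxx ✓), payload 000010.
Byte 3: 0xA7 = 10100111 (10xxxxxx ✓), payload 100111.
Concatenate: 0001000010100111 = 0x10A7 (16 bits → U+10A7).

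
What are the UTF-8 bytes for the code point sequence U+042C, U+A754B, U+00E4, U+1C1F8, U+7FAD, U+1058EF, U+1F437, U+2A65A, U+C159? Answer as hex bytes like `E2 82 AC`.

U+042C: 2-byte form → D0 AC.
U+A754B: 4-byte form → F2 A7 95 8B.
U+00E4: 2-byte form → C3 A4.
U+1C1F8: 4-byte form → F0 9C 87 B8.
U+7FAD: 3-byte form → E7 BE AD.
U+1058EF: 4-byte form → F4 85 A3 AF.
U+1F437: 4-byte form → F0 9F 90 B7.
U+2A65A: 4-byte form → F0 AA 99 9A.
U+C159: 3-byte form → EC 85 99.
Concatenated (30 bytes): D0 AC F2 A7 95 8B C3 A4 F0 9C 87 B8 E7 BE AD F4 85 A3 AF F0 9F 90 B7 F0 AA 99 9A EC 85 99.

D0 AC F2 A7 95 8B C3 A4 F0 9C 87 B8 E7 BE AD F4 85 A3 AF F0 9F 90 B7 F0 AA 99 9A EC 85 99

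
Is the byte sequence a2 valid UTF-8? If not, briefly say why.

invalid (continuation byte with no leading byte)

Byte 0xA2 = 10100010 has the form 10xxxxxx — a continuation byte — but there is no preceding leading byte.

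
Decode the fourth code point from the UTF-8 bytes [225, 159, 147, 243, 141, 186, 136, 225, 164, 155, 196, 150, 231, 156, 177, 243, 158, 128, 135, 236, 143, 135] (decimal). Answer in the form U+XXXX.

Offset 0: leading byte 0xE1 = 11100001 → 3-byte char #1 = E1 9F 93.
Offset 3: leading byte 0xF3 = 11110011 → 4-byte char #2 = F3 8D BA 88.
Offset 7: leading byte 0xE1 = 11100001 → 3-byte char #3 = E1 A4 9B.
Offset 10: leading byte 0xC4 = 11000100 → 2-byte char #4 = C4 96.
Leading byte 0xC4 = 11000100 matches 110xxxxx → 2-byte sequence.
Byte 1: 0xC4 = 11000100, payload 00100 (5 bits).
Byte 2: 0x96 = 10010110 (10xxxxxx ✓), payload 010110.
Concatenate: 00100010110 = 0x116 (11 bits → U+0116).

U+0116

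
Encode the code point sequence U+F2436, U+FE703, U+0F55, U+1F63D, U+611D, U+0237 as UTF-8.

U+F2436: 4-byte form → F3 B2 90 B6.
U+FE703: 4-byte form → F3 BE 9C 83.
U+0F55: 3-byte form → E0 BD 95.
U+1F63D: 4-byte form → F0 9F 98 BD.
U+611D: 3-byte form → E6 84 9D.
U+0237: 2-byte form → C8 B7.
Concatenated (20 bytes): F3 B2 90 B6 F3 BE 9C 83 E0 BD 95 F0 9F 98 BD E6 84 9D C8 B7.

F3 B2 90 B6 F3 BE 9C 83 E0 BD 95 F0 9F 98 BD E6 84 9D C8 B7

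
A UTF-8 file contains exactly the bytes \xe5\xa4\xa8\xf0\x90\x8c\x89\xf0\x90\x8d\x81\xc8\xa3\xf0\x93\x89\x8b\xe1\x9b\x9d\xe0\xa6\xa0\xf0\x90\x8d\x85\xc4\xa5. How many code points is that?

Byte at offset 0: 0xE5 = 11100101 → 3-byte char (#1). Advance 3.
Byte at offset 3: 0xF0 = 11110000 → 4-byte char (#2). Advance 4.
Byte at offset 7: 0xF0 = 11110000 → 4-byte char (#3). Advance 4.
Byte at offset 11: 0xC8 = 11001000 → 2-byte char (#4). Advance 2.
Byte at offset 13: 0xF0 = 11110000 → 4-byte char (#5). Advance 4.
Byte at offset 17: 0xE1 = 11100001 → 3-byte char (#6). Advance 3.
Byte at offset 20: 0xE0 = 11100000 → 3-byte char (#7). Advance 3.
Byte at offset 23: 0xF0 = 11110000 → 4-byte char (#8). Advance 4.
Byte at offset 27: 0xC4 = 11000100 → 2-byte char (#9). Advance 2.
Reached end at offset 29 after 9 code points.

9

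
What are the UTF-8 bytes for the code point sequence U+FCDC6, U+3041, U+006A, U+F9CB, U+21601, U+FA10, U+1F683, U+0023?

F3 BC B7 86 E3 81 81 6A EF A7 8B F0 A1 98 81 EF A8 90 F0 9F 9A 83 23

U+FCDC6: 4-byte form → F3 BC B7 86.
U+3041: 3-byte form → E3 81 81.
U+006A: 1-byte form → 6A.
U+F9CB: 3-byte form → EF A7 8B.
U+21601: 4-byte form → F0 A1 98 81.
U+FA10: 3-byte form → EF A8 90.
U+1F683: 4-byte form → F0 9F 9A 83.
U+0023: 1-byte form → 23.
Concatenated (23 bytes): F3 BC B7 86 E3 81 81 6A EF A7 8B F0 A1 98 81 EF A8 90 F0 9F 9A 83 23.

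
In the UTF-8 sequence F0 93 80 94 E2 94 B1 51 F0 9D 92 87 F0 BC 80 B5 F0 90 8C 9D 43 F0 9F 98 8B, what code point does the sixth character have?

Offset 0: leading byte 0xF0 = 11110000 → 4-byte char #1 = F0 93 80 94.
Offset 4: leading byte 0xE2 = 11100010 → 3-byte char #2 = E2 94 B1.
Offset 7: leading byte 0x51 = 01010001 → 1-byte char #3 = 51.
Offset 8: leading byte 0xF0 = 11110000 → 4-byte char #4 = F0 9D 92 87.
Offset 12: leading byte 0xF0 = 11110000 → 4-byte char #5 = F0 BC 80 B5.
Offset 16: leading byte 0xF0 = 11110000 → 4-byte char #6 = F0 90 8C 9D.
Leading byte 0xF0 = 11110000 matches 11110xxx → 4-byte sequence.
Byte 1: 0xF0 = 11110000, payload 000 (3 bits).
Byte 2: 0x90 = 10010000 (10xxxxxx ✓), payload 010000.
Byte 3: 0x8C = 10001100 (10xxxxxx ✓), payload 001100.
Byte 4: 0x9D = 10011101 (10xxxxxx ✓), payload 011101.
Concatenate: 000010000001100011101 = 0x1031D (21 bits → U+1031D).

U+1031D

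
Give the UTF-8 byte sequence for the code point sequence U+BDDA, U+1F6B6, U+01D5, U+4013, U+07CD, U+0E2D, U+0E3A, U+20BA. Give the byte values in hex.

U+BDDA: 3-byte form → EB B7 9A.
U+1F6B6: 4-byte form → F0 9F 9A B6.
U+01D5: 2-byte form → C7 95.
U+4013: 3-byte form → E4 80 93.
U+07CD: 2-byte form → DF 8D.
U+0E2D: 3-byte form → E0 B8 AD.
U+0E3A: 3-byte form → E0 B8 BA.
U+20BA: 3-byte form → E2 82 BA.
Concatenated (23 bytes): EB B7 9A F0 9F 9A B6 C7 95 E4 80 93 DF 8D E0 B8 AD E0 B8 BA E2 82 BA.

EB B7 9A F0 9F 9A B6 C7 95 E4 80 93 DF 8D E0 B8 AD E0 B8 BA E2 82 BA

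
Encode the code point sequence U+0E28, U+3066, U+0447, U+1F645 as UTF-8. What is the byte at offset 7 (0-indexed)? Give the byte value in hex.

U+0E28 → 3-byte form E0 B8 A8 at offsets 0–2.
U+3066 → 3-byte form E3 81 A6 at offsets 3–5.
U+0447 → 2-byte form D1 87 at offsets 6–7.
Offset 7 falls in char 3's range; it's byte 2 of D1 87 = 0x87.

0x87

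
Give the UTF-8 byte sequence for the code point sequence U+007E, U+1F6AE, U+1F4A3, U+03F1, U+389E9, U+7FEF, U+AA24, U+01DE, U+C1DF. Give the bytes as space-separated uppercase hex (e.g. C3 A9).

7E F0 9F 9A AE F0 9F 92 A3 CF B1 F0 B8 A7 A9 E7 BF AF EA A8 A4 C7 9E EC 87 9F

U+007E: 1-byte form → 7E.
U+1F6AE: 4-byte form → F0 9F 9A AE.
U+1F4A3: 4-byte form → F0 9F 92 A3.
U+03F1: 2-byte form → CF B1.
U+389E9: 4-byte form → F0 B8 A7 A9.
U+7FEF: 3-byte form → E7 BF AF.
U+AA24: 3-byte form → EA A8 A4.
U+01DE: 2-byte form → C7 9E.
U+C1DF: 3-byte form → EC 87 9F.
Concatenated (26 bytes): 7E F0 9F 9A AE F0 9F 92 A3 CF B1 F0 B8 A7 A9 E7 BF AF EA A8 A4 C7 9E EC 87 9F.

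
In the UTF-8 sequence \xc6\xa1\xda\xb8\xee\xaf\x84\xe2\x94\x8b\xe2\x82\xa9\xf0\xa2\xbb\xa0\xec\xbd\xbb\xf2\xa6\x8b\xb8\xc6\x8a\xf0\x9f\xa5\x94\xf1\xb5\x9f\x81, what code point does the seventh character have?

Offset 0: leading byte 0xC6 = 11000110 → 2-byte char #1 = C6 A1.
Offset 2: leading byte 0xDA = 11011010 → 2-byte char #2 = DA B8.
Offset 4: leading byte 0xEE = 11101110 → 3-byte char #3 = EE AF 84.
Offset 7: leading byte 0xE2 = 11100010 → 3-byte char #4 = E2 94 8B.
Offset 10: leading byte 0xE2 = 11100010 → 3-byte char #5 = E2 82 A9.
Offset 13: leading byte 0xF0 = 11110000 → 4-byte char #6 = F0 A2 BB A0.
Offset 17: leading byte 0xEC = 11101100 → 3-byte char #7 = EC BD BB.
Leading byte 0xEC = 11101100 matches 1110xxxx → 3-byte sequence.
Byte 1: 0xEC = 11101100, payload 1100 (4 bits).
Byte 2: 0xBD = 10111101 (10xxxxxx ✓), payload 111101.
Byte 3: 0xBB = 10111011 (10xxxxxx ✓), payload 111011.
Concatenate: 1100111101111011 = 0xCF7B (16 bits → U+CF7B).

U+CF7B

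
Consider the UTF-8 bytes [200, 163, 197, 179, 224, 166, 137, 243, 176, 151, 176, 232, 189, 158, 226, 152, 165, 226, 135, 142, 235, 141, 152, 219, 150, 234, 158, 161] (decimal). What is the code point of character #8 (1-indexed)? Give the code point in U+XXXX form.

Offset 0: leading byte 0xC8 = 11001000 → 2-byte char #1 = C8 A3.
Offset 2: leading byte 0xC5 = 11000101 → 2-byte char #2 = C5 B3.
Offset 4: leading byte 0xE0 = 11100000 → 3-byte char #3 = E0 A6 89.
Offset 7: leading byte 0xF3 = 11110011 → 4-byte char #4 = F3 B0 97 B0.
Offset 11: leading byte 0xE8 = 11101000 → 3-byte char #5 = E8 BD 9E.
Offset 14: leading byte 0xE2 = 11100010 → 3-byte char #6 = E2 98 A5.
Offset 17: leading byte 0xE2 = 11100010 → 3-byte char #7 = E2 87 8E.
Offset 20: leading byte 0xEB = 11101011 → 3-byte char #8 = EB 8D 98.
Leading byte 0xEB = 11101011 matches 1110xxxx → 3-byte sequence.
Byte 1: 0xEB = 11101011, payload 1011 (4 bits).
Byte 2: 0x8D = 10001101 (10xxxxxx ✓), payload 001101.
Byte 3: 0x98 = 10011000 (10xxxxxx ✓), payload 011000.
Concatenate: 1011001101011000 = 0xB358 (16 bits → U+B358).

U+B358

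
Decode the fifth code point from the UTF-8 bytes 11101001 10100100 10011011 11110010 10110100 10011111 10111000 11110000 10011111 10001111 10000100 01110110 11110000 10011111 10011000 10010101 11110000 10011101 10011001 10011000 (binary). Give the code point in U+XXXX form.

U+1F615

Offset 0: leading byte 0xE9 = 11101001 → 3-byte char #1 = E9 A4 9B.
Offset 3: leading byte 0xF2 = 11110010 → 4-byte char #2 = F2 B4 9F B8.
Offset 7: leading byte 0xF0 = 11110000 → 4-byte char #3 = F0 9F 8F 84.
Offset 11: leading byte 0x76 = 01110110 → 1-byte char #4 = 76.
Offset 12: leading byte 0xF0 = 11110000 → 4-byte char #5 = F0 9F 98 95.
Leading byte 0xF0 = 11110000 matches 11110xxx → 4-byte sequence.
Byte 1: 0xF0 = 11110000, payload 000 (3 bits).
Byte 2: 0x9F = 10011111 (10xxxxxx ✓), payload 011111.
Byte 3: 0x98 = 10011000 (10xxxxxx ✓), payload 011000.
Byte 4: 0x95 = 10010101 (10xxxxxx ✓), payload 010101.
Concatenate: 000011111011000010101 = 0x1F615 (21 bits → U+1F615).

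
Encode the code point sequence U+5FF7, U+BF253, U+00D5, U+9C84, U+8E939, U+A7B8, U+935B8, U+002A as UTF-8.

E5 BF B7 F2 BF 89 93 C3 95 E9 B2 84 F2 8E A4 B9 EA 9E B8 F2 93 96 B8 2A

U+5FF7: 3-byte form → E5 BF B7.
U+BF253: 4-byte form → F2 BF 89 93.
U+00D5: 2-byte form → C3 95.
U+9C84: 3-byte form → E9 B2 84.
U+8E939: 4-byte form → F2 8E A4 B9.
U+A7B8: 3-byte form → EA 9E B8.
U+935B8: 4-byte form → F2 93 96 B8.
U+002A: 1-byte form → 2A.
Concatenated (24 bytes): E5 BF B7 F2 BF 89 93 C3 95 E9 B2 84 F2 8E A4 B9 EA 9E B8 F2 93 96 B8 2A.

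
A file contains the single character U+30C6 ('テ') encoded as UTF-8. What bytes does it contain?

U+30C6 = 0x30C6 = 12486 decimal. In range U+0800–U+FFFF → 3-byte form: 1110xxxx 10xxxxxx 10xxxxxx.
Binary (16 bits): 0011000011000110.
Split 4+6+6: 0011 | 000011 | 000110.
Byte 1: 11100011 = 0xE3.
Byte 2: 10000011 = 0x83.
Byte 3: 10000110 = 0x86.

E3 83 86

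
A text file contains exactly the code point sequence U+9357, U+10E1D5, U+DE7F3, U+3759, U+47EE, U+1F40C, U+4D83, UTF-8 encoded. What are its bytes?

U+9357: 3-byte form → E9 8D 97.
U+10E1D5: 4-byte form → F4 8E 87 95.
U+DE7F3: 4-byte form → F3 9E 9F B3.
U+3759: 3-byte form → E3 9D 99.
U+47EE: 3-byte form → E4 9F AE.
U+1F40C: 4-byte form → F0 9F 90 8C.
U+4D83: 3-byte form → E4 B6 83.
Concatenated (24 bytes): E9 8D 97 F4 8E 87 95 F3 9E 9F B3 E3 9D 99 E4 9F AE F0 9F 90 8C E4 B6 83.

E9 8D 97 F4 8E 87 95 F3 9E 9F B3 E3 9D 99 E4 9F AE F0 9F 90 8C E4 B6 83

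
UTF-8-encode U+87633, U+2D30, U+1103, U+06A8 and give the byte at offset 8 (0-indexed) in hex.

0x84

U+87633 → 4-byte form F2 87 98 B3 at offsets 0–3.
U+2D30 → 3-byte form E2 B4 B0 at offsets 4–6.
U+1103 → 3-byte form E1 84 83 at offsets 7–9.
Offset 8 falls in char 3's range; it's byte 2 of E1 84 83 = 0x84.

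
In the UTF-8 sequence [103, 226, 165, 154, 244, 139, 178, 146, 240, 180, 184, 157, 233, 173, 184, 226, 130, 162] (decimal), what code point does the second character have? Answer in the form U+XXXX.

Offset 0: leading byte 0x67 = 01100111 → 1-byte char #1 = 67.
Offset 1: leading byte 0xE2 = 11100010 → 3-byte char #2 = E2 A5 9A.
Leading byte 0xE2 = 11100010 matches 1110xxxx → 3-byte sequence.
Byte 1: 0xE2 = 11100010, payload 0010 (4 bits).
Byte 2: 0xA5 = 10100101 (10xxxxxx ✓), payload 100101.
Byte 3: 0x9A = 10011010 (10xxxxxx ✓), payload 011010.
Concatenate: 0010100101011010 = 0x295A (16 bits → U+295A).

U+295A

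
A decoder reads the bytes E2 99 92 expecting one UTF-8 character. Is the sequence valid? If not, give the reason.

valid

Leading byte 0xE2 = 11100010 → 3-byte form.
Continuation bytes 0x99=10011001, 0x92=10010010 all match 10xxxxxx.
Decoded value 0x2652 is ≥ 0x800 (shortest form) and not a surrogate.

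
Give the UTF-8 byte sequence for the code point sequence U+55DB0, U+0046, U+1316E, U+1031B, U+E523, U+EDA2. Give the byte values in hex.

U+55DB0: 4-byte form → F1 95 B6 B0.
U+0046: 1-byte form → 46.
U+1316E: 4-byte form → F0 93 85 AE.
U+1031B: 4-byte form → F0 90 8C 9B.
U+E523: 3-byte form → EE 94 A3.
U+EDA2: 3-byte form → EE B6 A2.
Concatenated (19 bytes): F1 95 B6 B0 46 F0 93 85 AE F0 90 8C 9B EE 94 A3 EE B6 A2.

F1 95 B6 B0 46 F0 93 85 AE F0 90 8C 9B EE 94 A3 EE B6 A2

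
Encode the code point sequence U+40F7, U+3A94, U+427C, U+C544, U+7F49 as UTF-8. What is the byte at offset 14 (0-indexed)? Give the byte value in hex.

U+40F7 → 3-byte form E4 83 B7 at offsets 0–2.
U+3A94 → 3-byte form E3 AA 94 at offsets 3–5.
U+427C → 3-byte form E4 89 BC at offsets 6–8.
U+C544 → 3-byte form EC 95 84 at offsets 9–11.
U+7F49 → 3-byte form E7 BD 89 at offsets 12–14.
Offset 14 falls in char 5's range; it's byte 3 of E7 BD 89 = 0x89.

0x89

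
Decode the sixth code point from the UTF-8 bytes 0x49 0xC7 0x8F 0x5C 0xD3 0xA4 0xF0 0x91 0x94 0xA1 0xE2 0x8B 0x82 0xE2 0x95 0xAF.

U+22C2

Offset 0: leading byte 0x49 = 01001001 → 1-byte char #1 = 49.
Offset 1: leading byte 0xC7 = 11000111 → 2-byte char #2 = C7 8F.
Offset 3: leading byte 0x5C = 01011100 → 1-byte char #3 = 5C.
Offset 4: leading byte 0xD3 = 11010011 → 2-byte char #4 = D3 A4.
Offset 6: leading byte 0xF0 = 11110000 → 4-byte char #5 = F0 91 94 A1.
Offset 10: leading byte 0xE2 = 11100010 → 3-byte char #6 = E2 8B 82.
Leading byte 0xE2 = 11100010 matches 1110xxxx → 3-byte sequence.
Byte 1: 0xE2 = 11100010, payload 0010 (4 bits).
Byte 2: 0x8B = 10001011 (10xxxxxx ✓), payload 001011.
Byte 3: 0x82 = 10000010 (10xxxxxx ✓), payload 000010.
Concatenate: 0010001011000010 = 0x22C2 (16 bits → U+22C2).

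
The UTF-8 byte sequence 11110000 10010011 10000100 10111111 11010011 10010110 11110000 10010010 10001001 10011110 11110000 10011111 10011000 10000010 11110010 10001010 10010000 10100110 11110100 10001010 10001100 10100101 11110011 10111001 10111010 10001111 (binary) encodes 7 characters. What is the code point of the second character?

U+04D6

Offset 0: leading byte 0xF0 = 11110000 → 4-byte char #1 = F0 93 84 BF.
Offset 4: leading byte 0xD3 = 11010011 → 2-byte char #2 = D3 96.
Leading byte 0xD3 = 11010011 matches 110xxxxx → 2-byte sequence.
Byte 1: 0xD3 = 11010011, payload 10011 (5 bits).
Byte 2: 0x96 = 10010110 (10xxxxxx ✓), payload 010110.
Concatenate: 10011010110 = 0x4D6 (11 bits → U+04D6).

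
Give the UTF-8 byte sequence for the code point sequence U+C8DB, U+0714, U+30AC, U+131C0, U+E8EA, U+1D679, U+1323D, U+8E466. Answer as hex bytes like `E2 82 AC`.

U+C8DB: 3-byte form → EC A3 9B.
U+0714: 2-byte form → DC 94.
U+30AC: 3-byte form → E3 82 AC.
U+131C0: 4-byte form → F0 93 87 80.
U+E8EA: 3-byte form → EE A3 AA.
U+1D679: 4-byte form → F0 9D 99 B9.
U+1323D: 4-byte form → F0 93 88 BD.
U+8E466: 4-byte form → F2 8E 91 A6.
Concatenated (27 bytes): EC A3 9B DC 94 E3 82 AC F0 93 87 80 EE A3 AA F0 9D 99 B9 F0 93 88 BD F2 8E 91 A6.

EC A3 9B DC 94 E3 82 AC F0 93 87 80 EE A3 AA F0 9D 99 B9 F0 93 88 BD F2 8E 91 A6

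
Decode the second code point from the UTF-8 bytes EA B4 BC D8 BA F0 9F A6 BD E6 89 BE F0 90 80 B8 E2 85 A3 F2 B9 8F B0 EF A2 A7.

Offset 0: leading byte 0xEA = 11101010 → 3-byte char #1 = EA B4 BC.
Offset 3: leading byte 0xD8 = 11011000 → 2-byte char #2 = D8 BA.
Leading byte 0xD8 = 11011000 matches 110xxxxx → 2-byte sequence.
Byte 1: 0xD8 = 11011000, payload 11000 (5 bits).
Byte 2: 0xBA = 10111010 (10xxxxxx ✓), payload 111010.
Concatenate: 11000111010 = 0x63A (11 bits → U+063A).

U+063A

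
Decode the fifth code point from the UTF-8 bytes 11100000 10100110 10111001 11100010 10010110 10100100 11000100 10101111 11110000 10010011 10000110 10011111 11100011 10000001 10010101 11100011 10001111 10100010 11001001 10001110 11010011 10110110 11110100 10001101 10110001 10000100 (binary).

Offset 0: leading byte 0xE0 = 11100000 → 3-byte char #1 = E0 A6 B9.
Offset 3: leading byte 0xE2 = 11100010 → 3-byte char #2 = E2 96 A4.
Offset 6: leading byte 0xC4 = 11000100 → 2-byte char #3 = C4 AF.
Offset 8: leading byte 0xF0 = 11110000 → 4-byte char #4 = F0 93 86 9F.
Offset 12: leading byte 0xE3 = 11100011 → 3-byte char #5 = E3 81 95.
Leading byte 0xE3 = 11100011 matches 1110xxxx → 3-byte sequence.
Byte 1: 0xE3 = 11100011, payload 0011 (4 bits).
Byte 2: 0x81 = 10000001 (10xxxxxx ✓), payload 000001.
Byte 3: 0x95 = 10010101 (10xxxxxx ✓), payload 010101.
Concatenate: 0011000001010101 = 0x3055 (16 bits → U+3055).

U+3055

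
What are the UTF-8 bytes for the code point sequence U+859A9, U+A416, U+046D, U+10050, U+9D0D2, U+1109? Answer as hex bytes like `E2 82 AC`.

F2 85 A6 A9 EA 90 96 D1 AD F0 90 81 90 F2 9D 83 92 E1 84 89

U+859A9: 4-byte form → F2 85 A6 A9.
U+A416: 3-byte form → EA 90 96.
U+046D: 2-byte form → D1 AD.
U+10050: 4-byte form → F0 90 81 90.
U+9D0D2: 4-byte form → F2 9D 83 92.
U+1109: 3-byte form → E1 84 89.
Concatenated (20 bytes): F2 85 A6 A9 EA 90 96 D1 AD F0 90 81 90 F2 9D 83 92 E1 84 89.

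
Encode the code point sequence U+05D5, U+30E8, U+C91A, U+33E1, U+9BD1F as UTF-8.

U+05D5: 2-byte form → D7 95.
U+30E8: 3-byte form → E3 83 A8.
U+C91A: 3-byte form → EC A4 9A.
U+33E1: 3-byte form → E3 8F A1.
U+9BD1F: 4-byte form → F2 9B B4 9F.
Concatenated (15 bytes): D7 95 E3 83 A8 EC A4 9A E3 8F A1 F2 9B B4 9F.

D7 95 E3 83 A8 EC A4 9A E3 8F A1 F2 9B B4 9F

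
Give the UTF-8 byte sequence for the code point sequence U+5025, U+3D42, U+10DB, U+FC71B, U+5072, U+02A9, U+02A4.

U+5025: 3-byte form → E5 80 A5.
U+3D42: 3-byte form → E3 B5 82.
U+10DB: 3-byte form → E1 83 9B.
U+FC71B: 4-byte form → F3 BC 9C 9B.
U+5072: 3-byte form → E5 81 B2.
U+02A9: 2-byte form → CA A9.
U+02A4: 2-byte form → CA A4.
Concatenated (20 bytes): E5 80 A5 E3 B5 82 E1 83 9B F3 BC 9C 9B E5 81 B2 CA A9 CA A4.

E5 80 A5 E3 B5 82 E1 83 9B F3 BC 9C 9B E5 81 B2 CA A9 CA A4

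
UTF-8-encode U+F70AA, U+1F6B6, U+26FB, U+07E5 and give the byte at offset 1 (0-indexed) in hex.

0xB7

U+F70AA → 4-byte form F3 B7 82 AA at offsets 0–3.
Offset 1 falls in char 1's range; it's byte 2 of F3 B7 82 AA = 0xB7.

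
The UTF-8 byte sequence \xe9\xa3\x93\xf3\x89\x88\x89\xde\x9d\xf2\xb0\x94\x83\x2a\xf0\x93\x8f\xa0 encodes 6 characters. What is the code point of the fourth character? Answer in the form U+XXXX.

U+B0503

Offset 0: leading byte 0xE9 = 11101001 → 3-byte char #1 = E9 A3 93.
Offset 3: leading byte 0xF3 = 11110011 → 4-byte char #2 = F3 89 88 89.
Offset 7: leading byte 0xDE = 11011110 → 2-byte char #3 = DE 9D.
Offset 9: leading byte 0xF2 = 11110010 → 4-byte char #4 = F2 B0 94 83.
Leading byte 0xF2 = 11110010 matches 11110xxx → 4-byte sequence.
Byte 1: 0xF2 = 11110010, payload 010 (3 bits).
Byte 2: 0xB0 = 10110000 (10xxxxxx ✓), payload 110000.
Byte 3: 0x94 = 10010100 (10xxxxxx ✓), payload 010100.
Byte 4: 0x83 = 10000011 (10xxxxxx ✓), payload 000011.
Concatenate: 010110000010100000011 = 0xB0503 (21 bits → U+B0503).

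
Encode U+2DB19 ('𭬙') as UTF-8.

U+2DB19 = 0x2DB19 = 187161 decimal. In range U+10000–U+10FFFF → 4-byte form: 11110xxx 10xxxxxx 10xxxxxx 10xxxxxx.
Binary (21 bits): 000101101101100011001.
Split 3+6+6+6: 000 | 101101 | 101100 | 011001.
Byte 1: 11110000 = 0xF0.
Byte 2: 10101101 = 0xAD.
Byte 3: 10101100 = 0xAC.
Byte 4: 10011001 = 0x99.

F0 AD AC 99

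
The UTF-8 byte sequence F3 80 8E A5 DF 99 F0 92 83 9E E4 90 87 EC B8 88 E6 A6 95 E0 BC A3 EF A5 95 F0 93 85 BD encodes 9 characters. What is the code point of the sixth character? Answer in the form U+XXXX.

Offset 0: leading byte 0xF3 = 11110011 → 4-byte char #1 = F3 80 8E A5.
Offset 4: leading byte 0xDF = 11011111 → 2-byte char #2 = DF 99.
Offset 6: leading byte 0xF0 = 11110000 → 4-byte char #3 = F0 92 83 9E.
Offset 10: leading byte 0xE4 = 11100100 → 3-byte char #4 = E4 90 87.
Offset 13: leading byte 0xEC = 11101100 → 3-byte char #5 = EC B8 88.
Offset 16: leading byte 0xE6 = 11100110 → 3-byte char #6 = E6 A6 95.
Leading byte 0xE6 = 11100110 matches 1110xxxx → 3-byte sequence.
Byte 1: 0xE6 = 11100110, payload 0110 (4 bits).
Byte 2: 0xA6 = 10100110 (10xxxxxx ✓), payload 100110.
Byte 3: 0x95 = 10010101 (10xxxxxx ✓), payload 010101.
Concatenate: 0110100110010101 = 0x6995 (16 bits → U+6995).

U+6995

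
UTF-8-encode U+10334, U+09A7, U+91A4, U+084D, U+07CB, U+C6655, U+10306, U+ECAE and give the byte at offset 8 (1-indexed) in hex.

1-indexed offset 8 is 0-indexed offset 7.
U+10334 → 4-byte form F0 90 8C B4 at offsets 0–3.
U+09A7 → 3-byte form E0 A6 A7 at offsets 4–6.
U+91A4 → 3-byte form E9 86 A4 at offsets 7–9.
Offset 7 falls in char 3's range; it's byte 1 of E9 86 A4 = 0xE9.

0xE9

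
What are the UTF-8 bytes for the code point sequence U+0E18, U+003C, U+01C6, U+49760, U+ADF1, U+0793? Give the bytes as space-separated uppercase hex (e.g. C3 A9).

E0 B8 98 3C C7 86 F1 89 9D A0 EA B7 B1 DE 93

U+0E18: 3-byte form → E0 B8 98.
U+003C: 1-byte form → 3C.
U+01C6: 2-byte form → C7 86.
U+49760: 4-byte form → F1 89 9D A0.
U+ADF1: 3-byte form → EA B7 B1.
U+0793: 2-byte form → DE 93.
Concatenated (15 bytes): E0 B8 98 3C C7 86 F1 89 9D A0 EA B7 B1 DE 93.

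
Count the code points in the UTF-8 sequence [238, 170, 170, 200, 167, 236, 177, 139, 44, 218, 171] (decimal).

5

Byte at offset 0: 0xEE = 11101110 → 3-byte char (#1). Advance 3.
Byte at offset 3: 0xC8 = 11001000 → 2-byte char (#2). Advance 2.
Byte at offset 5: 0xEC = 11101100 → 3-byte char (#3). Advance 3.
Byte at offset 8: 0x2C = 00101100 → 1-byte char (#4). Advance 1.
Byte at offset 9: 0xDA = 11011010 → 2-byte char (#5). Advance 2.
Reached end at offset 11 after 5 code points.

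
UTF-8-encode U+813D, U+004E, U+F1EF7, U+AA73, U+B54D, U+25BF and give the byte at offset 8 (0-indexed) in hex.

0xEA

U+813D → 3-byte form E8 84 BD at offsets 0–2.
U+004E → 1-byte form 4E at offsets 3–3.
U+F1EF7 → 4-byte form F3 B1 BB B7 at offsets 4–7.
U+AA73 → 3-byte form EA A9 B3 at offsets 8–10.
Offset 8 falls in char 4's range; it's byte 1 of EA A9 B3 = 0xEA.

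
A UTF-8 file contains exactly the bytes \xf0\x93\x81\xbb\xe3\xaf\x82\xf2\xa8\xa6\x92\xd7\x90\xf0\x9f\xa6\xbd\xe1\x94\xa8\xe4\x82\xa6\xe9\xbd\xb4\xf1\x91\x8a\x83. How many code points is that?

Byte at offset 0: 0xF0 = 11110000 → 4-byte char (#1). Advance 4.
Byte at offset 4: 0xE3 = 11100011 → 3-byte char (#2). Advance 3.
Byte at offset 7: 0xF2 = 11110010 → 4-byte char (#3). Advance 4.
Byte at offset 11: 0xD7 = 11010111 → 2-byte char (#4). Advance 2.
Byte at offset 13: 0xF0 = 11110000 → 4-byte char (#5). Advance 4.
Byte at offset 17: 0xE1 = 11100001 → 3-byte char (#6). Advance 3.
Byte at offset 20: 0xE4 = 11100100 → 3-byte char (#7). Advance 3.
Byte at offset 23: 0xE9 = 11101001 → 3-byte char (#8). Advance 3.
Byte at offset 26: 0xF1 = 11110001 → 4-byte char (#9). Advance 4.
Reached end at offset 30 after 9 code points.

9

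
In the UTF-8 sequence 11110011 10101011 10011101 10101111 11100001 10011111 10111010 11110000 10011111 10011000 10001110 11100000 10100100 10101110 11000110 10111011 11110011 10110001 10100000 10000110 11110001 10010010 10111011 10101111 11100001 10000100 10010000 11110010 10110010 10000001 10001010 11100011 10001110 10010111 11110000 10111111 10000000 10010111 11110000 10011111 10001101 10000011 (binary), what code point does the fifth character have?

U+01BB

Offset 0: leading byte 0xF3 = 11110011 → 4-byte char #1 = F3 AB 9D AF.
Offset 4: leading byte 0xE1 = 11100001 → 3-byte char #2 = E1 9F BA.
Offset 7: leading byte 0xF0 = 11110000 → 4-byte char #3 = F0 9F 98 8E.
Offset 11: leading byte 0xE0 = 11100000 → 3-byte char #4 = E0 A4 AE.
Offset 14: leading byte 0xC6 = 11000110 → 2-byte char #5 = C6 BB.
Leading byte 0xC6 = 11000110 matches 110xxxxx → 2-byte sequence.
Byte 1: 0xC6 = 11000110, payload 00110 (5 bits).
Byte 2: 0xBB = 10111011 (10xxxxxx ✓), payload 111011.
Concatenate: 00110111011 = 0x1BB (11 bits → U+01BB).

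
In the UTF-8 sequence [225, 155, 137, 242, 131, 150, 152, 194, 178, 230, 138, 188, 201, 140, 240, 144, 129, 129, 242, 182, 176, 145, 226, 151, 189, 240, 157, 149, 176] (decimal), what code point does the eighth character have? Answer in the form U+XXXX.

U+25FD

Offset 0: leading byte 0xE1 = 11100001 → 3-byte char #1 = E1 9B 89.
Offset 3: leading byte 0xF2 = 11110010 → 4-byte char #2 = F2 83 96 98.
Offset 7: leading byte 0xC2 = 11000010 → 2-byte char #3 = C2 B2.
Offset 9: leading byte 0xE6 = 11100110 → 3-byte char #4 = E6 8A BC.
Offset 12: leading byte 0xC9 = 11001001 → 2-byte char #5 = C9 8C.
Offset 14: leading byte 0xF0 = 11110000 → 4-byte char #6 = F0 90 81 81.
Offset 18: leading byte 0xF2 = 11110010 → 4-byte char #7 = F2 B6 B0 91.
Offset 22: leading byte 0xE2 = 11100010 → 3-byte char #8 = E2 97 BD.
Leading byte 0xE2 = 11100010 matches 1110xxxx → 3-byte sequence.
Byte 1: 0xE2 = 11100010, payload 0010 (4 bits).
Byte 2: 0x97 = 10010111 (10xxxxxx ✓), payload 010111.
Byte 3: 0xBD = 10111101 (10xxxxxx ✓), payload 111101.
Concatenate: 0010010111111101 = 0x25FD (16 bits → U+25FD).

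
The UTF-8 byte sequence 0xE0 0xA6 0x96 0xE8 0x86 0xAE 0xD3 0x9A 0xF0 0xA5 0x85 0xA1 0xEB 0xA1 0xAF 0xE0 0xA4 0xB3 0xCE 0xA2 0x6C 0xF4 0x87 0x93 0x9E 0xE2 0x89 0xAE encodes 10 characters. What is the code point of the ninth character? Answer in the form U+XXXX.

Offset 0: leading byte 0xE0 = 11100000 → 3-byte char #1 = E0 A6 96.
Offset 3: leading byte 0xE8 = 11101000 → 3-byte char #2 = E8 86 AE.
Offset 6: leading byte 0xD3 = 11010011 → 2-byte char #3 = D3 9A.
Offset 8: leading byte 0xF0 = 11110000 → 4-byte char #4 = F0 A5 85 A1.
Offset 12: leading byte 0xEB = 11101011 → 3-byte char #5 = EB A1 AF.
Offset 15: leading byte 0xE0 = 11100000 → 3-byte char #6 = E0 A4 B3.
Offset 18: leading byte 0xCE = 11001110 → 2-byte char #7 = CE A2.
Offset 20: leading byte 0x6C = 01101100 → 1-byte char #8 = 6C.
Offset 21: leading byte 0xF4 = 11110100 → 4-byte char #9 = F4 87 93 9E.
Leading byte 0xF4 = 11110100 matches 11110xxx → 4-byte sequence.
Byte 1: 0xF4 = 11110100, payload 100 (3 bits).
Byte 2: 0x87 = 10000111 (10xxxxxx ✓), payload 000111.
Byte 3: 0x93 = 10010011 (10xxxxxx ✓), payload 010011.
Byte 4: 0x9E = 10011110 (10xxxxxx ✓), payload 011110.
Concatenate: 100000111010011011110 = 0x1074DE (21 bits → U+1074DE).

U+1074DE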